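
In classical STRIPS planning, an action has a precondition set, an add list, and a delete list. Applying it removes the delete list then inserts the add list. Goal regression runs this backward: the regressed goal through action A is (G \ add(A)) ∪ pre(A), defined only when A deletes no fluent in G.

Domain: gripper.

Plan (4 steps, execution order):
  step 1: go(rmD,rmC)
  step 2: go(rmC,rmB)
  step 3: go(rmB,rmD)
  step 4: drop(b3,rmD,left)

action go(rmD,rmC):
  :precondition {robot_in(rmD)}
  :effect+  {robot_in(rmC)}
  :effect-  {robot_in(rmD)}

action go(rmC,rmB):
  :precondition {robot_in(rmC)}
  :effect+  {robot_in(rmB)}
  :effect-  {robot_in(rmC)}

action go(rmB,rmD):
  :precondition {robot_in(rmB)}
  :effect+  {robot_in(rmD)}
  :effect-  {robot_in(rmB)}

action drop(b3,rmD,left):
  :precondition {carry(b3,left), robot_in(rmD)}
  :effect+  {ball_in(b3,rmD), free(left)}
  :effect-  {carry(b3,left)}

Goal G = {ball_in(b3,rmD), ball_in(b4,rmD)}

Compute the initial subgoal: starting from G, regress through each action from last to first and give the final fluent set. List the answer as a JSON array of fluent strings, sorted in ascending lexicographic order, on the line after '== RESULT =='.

Regress step by step:
  through step 4 (drop(b3,rmD,left)): drop {ball_in(b3,rmD)}, keep {ball_in(b4,rmD)}, require {carry(b3,left), robot_in(rmD)}
    → {ball_in(b4,rmD), carry(b3,left), robot_in(rmD)}
  through step 3 (go(rmB,rmD)): drop {robot_in(rmD)}, keep {ball_in(b4,rmD), carry(b3,left)}, require {robot_in(rmB)}
    → {ball_in(b4,rmD), carry(b3,left), robot_in(rmB)}
  through step 2 (go(rmC,rmB)): drop {robot_in(rmB)}, keep {ball_in(b4,rmD), carry(b3,left)}, require {robot_in(rmC)}
    → {ball_in(b4,rmD), carry(b3,left), robot_in(rmC)}
  through step 1 (go(rmD,rmC)): drop {robot_in(rmC)}, keep {ball_in(b4,rmD), carry(b3,left)}, require {robot_in(rmD)}
    → {ball_in(b4,rmD), carry(b3,left), robot_in(rmD)}

== RESULT ==
["ball_in(b4,rmD)", "carry(b3,left)", "robot_in(rmD)"]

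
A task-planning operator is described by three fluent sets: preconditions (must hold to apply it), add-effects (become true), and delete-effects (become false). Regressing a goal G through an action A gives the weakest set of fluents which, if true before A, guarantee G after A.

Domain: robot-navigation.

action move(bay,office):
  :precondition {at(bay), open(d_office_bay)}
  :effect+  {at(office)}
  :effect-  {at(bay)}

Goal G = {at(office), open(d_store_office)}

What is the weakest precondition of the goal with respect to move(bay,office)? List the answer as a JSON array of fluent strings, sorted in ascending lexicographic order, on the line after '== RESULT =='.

Regress:
  G ∩ del = {}  (empty — regression defined)
  G \ add = {at(office), open(d_store_office)} \ {at(office)} = {open(d_store_office)}
  ∪ pre   = {open(d_store_office)} ∪ {at(bay), open(d_office_bay)}
          = {at(bay), open(d_office_bay), open(d_store_office)}

== RESULT ==
["at(bay)", "open(d_office_bay)", "open(d_store_office)"]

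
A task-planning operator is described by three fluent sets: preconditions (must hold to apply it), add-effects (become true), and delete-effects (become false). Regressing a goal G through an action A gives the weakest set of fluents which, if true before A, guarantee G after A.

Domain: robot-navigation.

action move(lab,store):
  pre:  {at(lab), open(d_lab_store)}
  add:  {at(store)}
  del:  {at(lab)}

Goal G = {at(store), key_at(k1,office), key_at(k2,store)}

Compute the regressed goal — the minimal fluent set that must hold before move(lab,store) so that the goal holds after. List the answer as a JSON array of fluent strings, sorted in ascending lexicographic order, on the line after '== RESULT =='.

Regress:
  G ∩ del = {}  (empty — regression defined)
  G \ add = {at(store), key_at(k1,office), key_at(k2,store)} \ {at(store)} = {key_at(k1,office), key_at(k2,store)}
  ∪ pre   = {key_at(k1,office), key_at(k2,store)} ∪ {at(lab), open(d_lab_store)}
          = {at(lab), key_at(k1,office), key_at(k2,store), open(d_lab_store)}

== RESULT ==
["at(lab)", "key_at(k1,office)", "key_at(k2,store)", "open(d_lab_store)"]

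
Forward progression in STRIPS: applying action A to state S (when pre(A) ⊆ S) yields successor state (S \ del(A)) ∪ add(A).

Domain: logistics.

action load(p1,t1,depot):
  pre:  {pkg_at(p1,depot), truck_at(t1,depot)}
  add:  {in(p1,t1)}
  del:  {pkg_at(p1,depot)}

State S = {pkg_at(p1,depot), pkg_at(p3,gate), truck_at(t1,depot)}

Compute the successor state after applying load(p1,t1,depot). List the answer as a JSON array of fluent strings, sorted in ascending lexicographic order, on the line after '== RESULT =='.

Compute (S \ del) ∪ add:
  pre ⊆ S: {pkg_at(p1,depot), truck_at(t1,depot)} ⊆ S  — applicable
  S \ del = {pkg_at(p3,gate), truck_at(t1,depot)}
  ∪ add   = {in(p1,t1), pkg_at(p3,gate), truck_at(t1,depot)}

== RESULT ==
["in(p1,t1)", "pkg_at(p3,gate)", "truck_at(t1,depot)"]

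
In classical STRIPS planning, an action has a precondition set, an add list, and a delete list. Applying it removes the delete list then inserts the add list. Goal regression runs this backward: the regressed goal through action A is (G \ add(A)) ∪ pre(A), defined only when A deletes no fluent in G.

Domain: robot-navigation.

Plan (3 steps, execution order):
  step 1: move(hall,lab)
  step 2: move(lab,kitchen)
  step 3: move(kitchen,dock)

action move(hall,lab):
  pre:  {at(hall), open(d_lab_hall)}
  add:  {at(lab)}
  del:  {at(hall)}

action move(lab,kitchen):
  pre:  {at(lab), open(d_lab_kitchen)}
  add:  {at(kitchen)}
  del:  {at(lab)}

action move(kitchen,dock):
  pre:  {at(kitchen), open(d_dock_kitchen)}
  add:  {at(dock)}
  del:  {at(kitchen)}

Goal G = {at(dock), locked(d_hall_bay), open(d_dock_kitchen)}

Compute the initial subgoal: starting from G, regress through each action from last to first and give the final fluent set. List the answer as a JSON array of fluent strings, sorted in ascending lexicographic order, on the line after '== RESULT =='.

Regress step by step:
  through step 3 (move(kitchen,dock)): drop {at(dock)}, keep {locked(d_hall_bay), open(d_dock_kitchen)}, require {at(kitchen), open(d_dock_kitchen)}
    → {at(kitchen), locked(d_hall_bay), open(d_dock_kitchen)}
  through step 2 (move(lab,kitchen)): drop {at(kitchen)}, keep {locked(d_hall_bay), open(d_dock_kitchen)}, require {at(lab), open(d_lab_kitchen)}
    → {at(lab), locked(d_hall_bay), open(d_dock_kitchen), open(d_lab_kitchen)}
  through step 1 (move(hall,lab)): drop {at(lab)}, keep {locked(d_hall_bay), open(d_dock_kitchen), open(d_lab_kitchen)}, require {at(hall), open(d_lab_hall)}
    → {at(hall), locked(d_hall_bay), open(d_dock_kitchen), open(d_lab_hall), open(d_lab_kitchen)}

== RESULT ==
["at(hall)", "locked(d_hall_bay)", "open(d_dock_kitchen)", "open(d_lab_hall)", "open(d_lab_kitchen)"]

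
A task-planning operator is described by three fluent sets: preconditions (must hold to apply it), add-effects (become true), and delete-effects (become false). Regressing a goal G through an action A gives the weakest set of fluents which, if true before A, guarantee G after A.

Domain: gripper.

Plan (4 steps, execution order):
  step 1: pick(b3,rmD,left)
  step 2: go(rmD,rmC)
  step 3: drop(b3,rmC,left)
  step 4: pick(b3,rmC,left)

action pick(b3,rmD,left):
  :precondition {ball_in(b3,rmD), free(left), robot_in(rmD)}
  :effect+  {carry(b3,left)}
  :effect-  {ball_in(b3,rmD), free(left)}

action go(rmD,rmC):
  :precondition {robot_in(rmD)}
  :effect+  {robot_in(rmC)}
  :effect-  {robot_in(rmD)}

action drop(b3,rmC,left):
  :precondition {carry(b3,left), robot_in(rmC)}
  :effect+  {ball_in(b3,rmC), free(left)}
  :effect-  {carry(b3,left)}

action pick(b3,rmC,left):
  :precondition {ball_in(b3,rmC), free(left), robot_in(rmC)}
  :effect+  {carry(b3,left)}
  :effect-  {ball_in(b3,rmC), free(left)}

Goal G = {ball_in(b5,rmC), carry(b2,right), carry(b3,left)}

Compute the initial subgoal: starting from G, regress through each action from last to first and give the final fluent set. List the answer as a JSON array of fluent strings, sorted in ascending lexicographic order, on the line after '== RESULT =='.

Regress step by step:
  through step 4 (pick(b3,rmC,left)): drop {carry(b3,left)}, keep {ball_in(b5,rmC), carry(b2,right)}, require {ball_in(b3,rmC), free(left), robot_in(rmC)}
    → {ball_in(b3,rmC), ball_in(b5,rmC), carry(b2,right), free(left), robot_in(rmC)}
  through step 3 (drop(b3,rmC,left)): drop {ball_in(b3,rmC), free(left)}, keep {ball_in(b5,rmC), carry(b2,right), robot_in(rmC)}, require {carry(b3,left), robot_in(rmC)}
    → {ball_in(b5,rmC), carry(b2,right), carry(b3,left), robot_in(rmC)}
  through step 2 (go(rmD,rmC)): drop {robot_in(rmC)}, keep {ball_in(b5,rmC), carry(b2,right), carry(b3,left)}, require {robot_in(rmD)}
    → {ball_in(b5,rmC), carry(b2,right), carry(b3,left), robot_in(rmD)}
  through step 1 (pick(b3,rmD,left)): drop {carry(b3,left)}, keep {ball_in(b5,rmC), carry(b2,right), robot_in(rmD)}, require {ball_in(b3,rmD), free(left), robot_in(rmD)}
    → {ball_in(b3,rmD), ball_in(b5,rmC), carry(b2,right), free(left), robot_in(rmD)}

== RESULT ==
["ball_in(b3,rmD)", "ball_in(b5,rmC)", "carry(b2,right)", "free(left)", "robot_in(rmD)"]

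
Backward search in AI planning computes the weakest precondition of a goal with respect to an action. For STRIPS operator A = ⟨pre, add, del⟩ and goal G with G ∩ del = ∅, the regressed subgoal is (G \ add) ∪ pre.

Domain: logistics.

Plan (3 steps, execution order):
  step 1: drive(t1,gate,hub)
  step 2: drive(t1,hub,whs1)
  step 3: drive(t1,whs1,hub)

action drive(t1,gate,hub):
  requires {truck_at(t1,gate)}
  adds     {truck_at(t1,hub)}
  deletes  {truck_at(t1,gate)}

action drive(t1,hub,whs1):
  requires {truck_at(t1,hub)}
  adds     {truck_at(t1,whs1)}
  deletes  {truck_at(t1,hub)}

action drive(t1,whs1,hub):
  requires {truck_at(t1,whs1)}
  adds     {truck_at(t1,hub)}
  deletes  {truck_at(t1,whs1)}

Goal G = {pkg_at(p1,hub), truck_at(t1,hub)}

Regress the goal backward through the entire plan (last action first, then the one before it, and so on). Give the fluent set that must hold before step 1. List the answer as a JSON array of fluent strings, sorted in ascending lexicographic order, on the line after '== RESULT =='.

Work backward from the goal:
  through step 3 (drive(t1,whs1,hub)): drop {truck_at(t1,hub)}, keep {pkg_at(p1,hub)}, require {truck_at(t1,whs1)}
    → {pkg_at(p1,hub), truck_at(t1,whs1)}
  through step 2 (drive(t1,hub,whs1)): drop {truck_at(t1,whs1)}, keep {pkg_at(p1,hub)}, require {truck_at(t1,hub)}
    → {pkg_at(p1,hub), truck_at(t1,hub)}
  through step 1 (drive(t1,gate,hub)): drop {truck_at(t1,hub)}, keep {pkg_at(p1,hub)}, require {truck_at(t1,gate)}
    → {pkg_at(p1,hub), truck_at(t1,gate)}

== RESULT ==
["pkg_at(p1,hub)", "truck_at(t1,gate)"]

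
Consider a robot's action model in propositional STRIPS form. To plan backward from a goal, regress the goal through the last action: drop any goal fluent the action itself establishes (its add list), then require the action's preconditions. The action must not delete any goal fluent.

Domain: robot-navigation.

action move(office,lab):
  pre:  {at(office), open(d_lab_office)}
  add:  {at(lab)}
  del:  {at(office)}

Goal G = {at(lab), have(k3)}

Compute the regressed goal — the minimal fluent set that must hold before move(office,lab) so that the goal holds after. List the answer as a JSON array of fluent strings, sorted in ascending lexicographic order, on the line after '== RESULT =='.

Compute (G \ add) ∪ pre:
  G ∩ del = {}  (empty — regression defined)
  G \ add = {at(lab), have(k3)} \ {at(lab)} = {have(k3)}
  ∪ pre   = {have(k3)} ∪ {at(office), open(d_lab_office)}
          = {at(office), have(k3), open(d_lab_office)}

== RESULT ==
["at(office)", "have(k3)", "open(d_lab_office)"]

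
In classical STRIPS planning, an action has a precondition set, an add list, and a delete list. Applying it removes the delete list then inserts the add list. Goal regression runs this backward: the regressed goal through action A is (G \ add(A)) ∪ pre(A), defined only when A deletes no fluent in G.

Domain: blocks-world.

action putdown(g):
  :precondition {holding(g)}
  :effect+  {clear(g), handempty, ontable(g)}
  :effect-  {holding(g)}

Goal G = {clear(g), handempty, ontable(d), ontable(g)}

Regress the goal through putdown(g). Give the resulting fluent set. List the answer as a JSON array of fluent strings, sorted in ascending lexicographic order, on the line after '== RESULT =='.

Regress:
  G ∩ del = {}  (empty — regression defined)
  G \ add = {clear(g), handempty, ontable(d), ontable(g)} \ {clear(g), handempty, ontable(g)} = {ontable(d)}
  ∪ pre   = {ontable(d)} ∪ {holding(g)}
          = {holding(g), ontable(d)}

== RESULT ==
["holding(g)", "ontable(d)"]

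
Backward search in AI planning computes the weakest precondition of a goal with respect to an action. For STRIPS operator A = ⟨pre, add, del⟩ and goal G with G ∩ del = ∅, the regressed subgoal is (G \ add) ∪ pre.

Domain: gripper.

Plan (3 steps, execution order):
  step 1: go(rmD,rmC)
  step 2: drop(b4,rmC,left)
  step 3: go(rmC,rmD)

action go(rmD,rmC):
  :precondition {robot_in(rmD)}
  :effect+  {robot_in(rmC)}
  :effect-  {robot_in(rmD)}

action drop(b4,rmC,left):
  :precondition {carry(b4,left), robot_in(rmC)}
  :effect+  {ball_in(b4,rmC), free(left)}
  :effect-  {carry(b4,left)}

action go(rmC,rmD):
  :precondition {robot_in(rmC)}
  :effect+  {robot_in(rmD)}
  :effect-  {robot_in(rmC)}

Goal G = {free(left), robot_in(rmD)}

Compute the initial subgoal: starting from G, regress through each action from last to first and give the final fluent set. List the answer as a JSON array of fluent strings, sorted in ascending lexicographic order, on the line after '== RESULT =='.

Work backward from the goal:
  through step 3 (go(rmC,rmD)): drop {robot_in(rmD)}, keep {free(left)}, require {robot_in(rmC)}
    → {free(left), robot_in(rmC)}
  through step 2 (drop(b4,rmC,left)): drop {free(left)}, keep {robot_in(rmC)}, require {carry(b4,left), robot_in(rmC)}
    → {carry(b4,left), robot_in(rmC)}
  through step 1 (go(rmD,rmC)): drop {robot_in(rmC)}, keep {carry(b4,left)}, require {robot_in(rmD)}
    → {carry(b4,left), robot_in(rmD)}

== RESULT ==
["carry(b4,left)", "robot_in(rmD)"]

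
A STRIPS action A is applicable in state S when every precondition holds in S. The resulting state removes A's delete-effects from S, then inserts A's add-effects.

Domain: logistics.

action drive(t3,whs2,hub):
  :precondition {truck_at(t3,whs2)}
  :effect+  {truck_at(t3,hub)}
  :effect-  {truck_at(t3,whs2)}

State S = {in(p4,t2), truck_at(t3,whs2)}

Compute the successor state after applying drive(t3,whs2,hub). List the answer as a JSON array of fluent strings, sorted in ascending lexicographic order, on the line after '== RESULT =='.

Progress:
  pre ⊆ S: {truck_at(t3,whs2)} ⊆ S  — applicable
  S \ del = {in(p4,t2)}
  ∪ add   = {in(p4,t2), truck_at(t3,hub)}

== RESULT ==
["in(p4,t2)", "truck_at(t3,hub)"]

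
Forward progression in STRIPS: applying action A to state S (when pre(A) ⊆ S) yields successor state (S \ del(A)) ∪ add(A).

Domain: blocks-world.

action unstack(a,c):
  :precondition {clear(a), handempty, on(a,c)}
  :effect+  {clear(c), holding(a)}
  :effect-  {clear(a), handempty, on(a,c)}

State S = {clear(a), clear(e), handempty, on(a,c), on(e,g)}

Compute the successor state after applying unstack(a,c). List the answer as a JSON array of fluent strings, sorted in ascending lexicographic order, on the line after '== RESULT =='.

Progress:
  pre ⊆ S: {clear(a), handempty, on(a,c)} ⊆ S  — applicable
  S \ del = {clear(e), on(e,g)}
  ∪ add   = {clear(c), clear(e), holding(a), on(e,g)}

== RESULT ==
["clear(c)", "clear(e)", "holding(a)", "on(e,g)"]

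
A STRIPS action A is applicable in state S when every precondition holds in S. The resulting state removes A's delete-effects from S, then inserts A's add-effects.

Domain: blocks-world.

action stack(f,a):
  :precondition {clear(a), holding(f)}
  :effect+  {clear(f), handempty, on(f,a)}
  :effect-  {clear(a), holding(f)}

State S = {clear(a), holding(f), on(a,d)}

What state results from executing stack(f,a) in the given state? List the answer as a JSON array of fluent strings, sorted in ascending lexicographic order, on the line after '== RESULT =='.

Progress:
  pre ⊆ S: {clear(a), holding(f)} ⊆ S  — applicable
  S \ del = {on(a,d)}
  ∪ add   = {clear(f), handempty, on(a,d), on(f,a)}

== RESULT ==
["clear(f)", "handempty", "on(a,d)", "on(f,a)"]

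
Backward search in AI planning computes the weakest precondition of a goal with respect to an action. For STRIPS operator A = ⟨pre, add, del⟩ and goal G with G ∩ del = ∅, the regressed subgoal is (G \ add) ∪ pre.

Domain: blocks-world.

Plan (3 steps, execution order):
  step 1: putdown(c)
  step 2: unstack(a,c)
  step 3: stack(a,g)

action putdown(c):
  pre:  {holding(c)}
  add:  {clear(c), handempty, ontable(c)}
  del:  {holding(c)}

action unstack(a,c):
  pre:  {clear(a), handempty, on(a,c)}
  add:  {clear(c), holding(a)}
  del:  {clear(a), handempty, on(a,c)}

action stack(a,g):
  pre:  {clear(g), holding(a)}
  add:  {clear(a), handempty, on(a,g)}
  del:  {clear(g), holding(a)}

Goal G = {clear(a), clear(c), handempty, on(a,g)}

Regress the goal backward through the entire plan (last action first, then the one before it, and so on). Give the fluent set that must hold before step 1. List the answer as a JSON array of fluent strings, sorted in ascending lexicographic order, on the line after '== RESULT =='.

Regress step by step:
  through step 3 (stack(a,g)): drop {clear(a), handempty, on(a,g)}, keep {clear(c)}, require {clear(g), holding(a)}
    → {clear(c), clear(g), holding(a)}
  through step 2 (unstack(a,c)): drop {clear(c), holding(a)}, keep {clear(g)}, require {clear(a), handempty, on(a,c)}
    → {clear(a), clear(g), handempty, on(a,c)}
  through step 1 (putdown(c)): drop {handempty}, keep {clear(a), clear(g), on(a,c)}, require {holding(c)}
    → {clear(a), clear(g), holding(c), on(a,c)}

== RESULT ==
["clear(a)", "clear(g)", "holding(c)", "on(a,c)"]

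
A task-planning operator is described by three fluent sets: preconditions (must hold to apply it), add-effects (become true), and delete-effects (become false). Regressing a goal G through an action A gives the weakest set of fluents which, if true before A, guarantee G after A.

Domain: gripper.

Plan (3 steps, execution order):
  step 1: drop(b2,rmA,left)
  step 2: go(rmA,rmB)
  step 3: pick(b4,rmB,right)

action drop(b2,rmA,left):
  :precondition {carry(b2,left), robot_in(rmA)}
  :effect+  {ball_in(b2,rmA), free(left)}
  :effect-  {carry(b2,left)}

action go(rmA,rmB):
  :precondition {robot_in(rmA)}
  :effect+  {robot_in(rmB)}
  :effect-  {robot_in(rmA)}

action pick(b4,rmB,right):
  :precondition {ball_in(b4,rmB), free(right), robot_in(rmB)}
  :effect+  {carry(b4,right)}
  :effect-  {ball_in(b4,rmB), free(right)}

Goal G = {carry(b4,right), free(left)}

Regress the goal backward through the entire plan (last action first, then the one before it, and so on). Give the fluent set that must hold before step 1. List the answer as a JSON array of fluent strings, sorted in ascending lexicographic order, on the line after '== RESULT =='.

Work backward from the goal:
  through step 3 (pick(b4,rmB,right)): drop {carry(b4,right)}, keep {free(left)}, require {ball_in(b4,rmB), free(right), robot_in(rmB)}
    → {ball_in(b4,rmB), free(left), free(right), robot_in(rmB)}
  through step 2 (go(rmA,rmB)): drop {robot_in(rmB)}, keep {ball_in(b4,rmB), free(left), free(right)}, require {robot_in(rmA)}
    → {ball_in(b4,rmB), free(left), free(right), robot_in(rmA)}
  through step 1 (drop(b2,rmA,left)): drop {free(left)}, keep {ball_in(b4,rmB), free(right), robot_in(rmA)}, require {carry(b2,left), robot_in(rmA)}
    → {ball_in(b4,rmB), carry(b2,left), free(right), robot_in(rmA)}

== RESULT ==
["ball_in(b4,rmB)", "carry(b2,left)", "free(right)", "robot_in(rmA)"]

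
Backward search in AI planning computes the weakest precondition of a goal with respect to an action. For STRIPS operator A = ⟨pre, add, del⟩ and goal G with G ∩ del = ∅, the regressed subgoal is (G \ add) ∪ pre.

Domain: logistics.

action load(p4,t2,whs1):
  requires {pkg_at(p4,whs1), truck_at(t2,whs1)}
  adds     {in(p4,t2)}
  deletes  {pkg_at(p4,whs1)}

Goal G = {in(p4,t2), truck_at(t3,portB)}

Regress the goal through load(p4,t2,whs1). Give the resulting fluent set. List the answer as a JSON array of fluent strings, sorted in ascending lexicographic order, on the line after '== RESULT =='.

Compute (G \ add) ∪ pre:
  G ∩ del = {}  (empty — regression defined)
  G \ add = {in(p4,t2), truck_at(t3,portB)} \ {in(p4,t2)} = {truck_at(t3,portB)}
  ∪ pre   = {truck_at(t3,portB)} ∪ {pkg_at(p4,whs1), truck_at(t2,whs1)}
          = {pkg_at(p4,whs1), truck_at(t2,whs1), truck_at(t3,portB)}

== RESULT ==
["pkg_at(p4,whs1)", "truck_at(t2,whs1)", "truck_at(t3,portB)"]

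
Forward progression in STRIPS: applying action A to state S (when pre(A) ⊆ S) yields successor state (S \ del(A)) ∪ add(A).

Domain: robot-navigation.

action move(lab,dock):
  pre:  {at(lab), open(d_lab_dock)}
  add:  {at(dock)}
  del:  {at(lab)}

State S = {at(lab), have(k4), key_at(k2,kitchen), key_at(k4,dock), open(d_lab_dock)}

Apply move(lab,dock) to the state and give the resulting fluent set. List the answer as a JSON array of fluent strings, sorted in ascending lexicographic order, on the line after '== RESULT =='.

Progress:
  pre ⊆ S: {at(lab), open(d_lab_dock)} ⊆ S  — applicable
  S \ del = {have(k4), key_at(k2,kitchen), key_at(k4,dock), open(d_lab_dock)}
  ∪ add   = {at(dock), have(k4), key_at(k2,kitchen), key_at(k4,dock), open(d_lab_dock)}

== RESULT ==
["at(dock)", "have(k4)", "key_at(k2,kitchen)", "key_at(k4,dock)", "open(d_lab_dock)"]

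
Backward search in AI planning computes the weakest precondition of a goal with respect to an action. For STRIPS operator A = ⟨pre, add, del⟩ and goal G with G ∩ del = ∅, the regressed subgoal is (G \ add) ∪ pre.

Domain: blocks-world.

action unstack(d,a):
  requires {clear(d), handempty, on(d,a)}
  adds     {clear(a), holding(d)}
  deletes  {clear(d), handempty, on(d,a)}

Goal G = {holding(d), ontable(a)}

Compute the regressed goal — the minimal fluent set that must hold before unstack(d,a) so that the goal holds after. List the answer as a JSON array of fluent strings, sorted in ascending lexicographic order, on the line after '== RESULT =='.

Compute (G \ add) ∪ pre:
  G ∩ del = {}  (empty — regression defined)
  G \ add = {holding(d), ontable(a)} \ {clear(a), holding(d)} = {ontable(a)}
  ∪ pre   = {ontable(a)} ∪ {clear(d), handempty, on(d,a)}
          = {clear(d), handempty, on(d,a), ontable(a)}

== RESULT ==
["clear(d)", "handempty", "on(d,a)", "ontable(a)"]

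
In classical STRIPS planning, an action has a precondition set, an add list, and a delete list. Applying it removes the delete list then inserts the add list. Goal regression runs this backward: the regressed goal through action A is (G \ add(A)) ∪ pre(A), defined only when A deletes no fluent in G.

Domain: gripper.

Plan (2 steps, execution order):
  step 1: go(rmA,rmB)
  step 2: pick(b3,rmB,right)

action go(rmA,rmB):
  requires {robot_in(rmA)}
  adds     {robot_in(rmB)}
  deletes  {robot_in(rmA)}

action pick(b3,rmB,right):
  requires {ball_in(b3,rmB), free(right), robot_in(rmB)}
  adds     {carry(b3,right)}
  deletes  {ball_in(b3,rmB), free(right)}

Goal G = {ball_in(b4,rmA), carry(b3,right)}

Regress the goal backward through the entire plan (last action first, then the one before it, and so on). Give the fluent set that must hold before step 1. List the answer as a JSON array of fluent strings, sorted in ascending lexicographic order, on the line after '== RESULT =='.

Work backward from the goal:
  through step 2 (pick(b3,rmB,right)): drop {carry(b3,right)}, keep {ball_in(b4,rmA)}, require {ball_in(b3,rmB), free(right), robot_in(rmB)}
    → {ball_in(b3,rmB), ball_in(b4,rmA), free(right), robot_in(rmB)}
  through step 1 (go(rmA,rmB)): drop {robot_in(rmB)}, keep {ball_in(b3,rmB), ball_in(b4,rmA), free(right)}, require {robot_in(rmA)}
    → {ball_in(b3,rmB), ball_in(b4,rmA), free(right), robot_in(rmA)}

== RESULT ==
["ball_in(b3,rmB)", "ball_in(b4,rmA)", "free(right)", "robot_in(rmA)"]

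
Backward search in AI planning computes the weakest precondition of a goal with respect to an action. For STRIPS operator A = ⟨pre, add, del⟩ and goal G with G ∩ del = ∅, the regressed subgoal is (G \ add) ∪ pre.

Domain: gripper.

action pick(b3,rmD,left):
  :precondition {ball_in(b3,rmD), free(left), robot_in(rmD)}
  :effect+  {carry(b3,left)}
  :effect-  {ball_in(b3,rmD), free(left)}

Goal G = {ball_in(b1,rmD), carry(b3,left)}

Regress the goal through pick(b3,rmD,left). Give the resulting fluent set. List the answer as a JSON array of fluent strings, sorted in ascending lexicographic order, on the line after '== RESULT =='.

Regress:
  G ∩ del = {}  (empty — regression defined)
  G \ add = {ball_in(b1,rmD), carry(b3,left)} \ {carry(b3,left)} = {ball_in(b1,rmD)}
  ∪ pre   = {ball_in(b1,rmD)} ∪ {ball_in(b3,rmD), free(left), robot_in(rmD)}
          = {ball_in(b1,rmD), ball_in(b3,rmD), free(left), robot_in(rmD)}

== RESULT ==
["ball_in(b1,rmD)", "ball_in(b3,rmD)", "free(left)", "robot_in(rmD)"]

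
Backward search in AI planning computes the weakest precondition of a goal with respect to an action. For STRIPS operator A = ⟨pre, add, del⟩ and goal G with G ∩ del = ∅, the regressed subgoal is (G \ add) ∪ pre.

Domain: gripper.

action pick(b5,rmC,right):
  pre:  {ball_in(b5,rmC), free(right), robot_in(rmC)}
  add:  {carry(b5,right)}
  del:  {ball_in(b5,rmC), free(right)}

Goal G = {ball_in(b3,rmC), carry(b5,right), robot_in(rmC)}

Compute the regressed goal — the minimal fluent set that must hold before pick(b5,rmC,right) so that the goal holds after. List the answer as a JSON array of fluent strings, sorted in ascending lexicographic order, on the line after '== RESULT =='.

Regress:
  G ∩ del = {}  (empty — regression defined)
  G \ add = {ball_in(b3,rmC), carry(b5,right), robot_in(rmC)} \ {carry(b5,right)} = {ball_in(b3,rmC), robot_in(rmC)}
  ∪ pre   = {ball_in(b3,rmC), robot_in(rmC)} ∪ {ball_in(b5,rmC), free(right), robot_in(rmC)}
          = {ball_in(b3,rmC), ball_in(b5,rmC), free(right), robot_in(rmC)}

== RESULT ==
["ball_in(b3,rmC)", "ball_in(b5,rmC)", "free(right)", "robot_in(rmC)"]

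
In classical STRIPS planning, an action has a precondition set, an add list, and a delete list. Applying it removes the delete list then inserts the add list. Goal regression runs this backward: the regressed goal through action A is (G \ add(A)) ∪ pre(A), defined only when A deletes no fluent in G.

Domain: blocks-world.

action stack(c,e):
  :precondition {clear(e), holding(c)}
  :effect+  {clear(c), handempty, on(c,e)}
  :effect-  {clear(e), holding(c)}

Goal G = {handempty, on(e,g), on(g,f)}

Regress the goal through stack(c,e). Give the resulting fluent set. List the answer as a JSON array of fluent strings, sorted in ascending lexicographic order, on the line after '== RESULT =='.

Regress:
  G ∩ del = {}  (empty — regression defined)
  G \ add = {handempty, on(e,g), on(g,f)} \ {clear(c), handempty, on(c,e)} = {on(e,g), on(g,f)}
  ∪ pre   = {on(e,g), on(g,f)} ∪ {clear(e), holding(c)}
          = {clear(e), holding(c), on(e,g), on(g,f)}

== RESULT ==
["clear(e)", "holding(c)", "on(e,g)", "on(g,f)"]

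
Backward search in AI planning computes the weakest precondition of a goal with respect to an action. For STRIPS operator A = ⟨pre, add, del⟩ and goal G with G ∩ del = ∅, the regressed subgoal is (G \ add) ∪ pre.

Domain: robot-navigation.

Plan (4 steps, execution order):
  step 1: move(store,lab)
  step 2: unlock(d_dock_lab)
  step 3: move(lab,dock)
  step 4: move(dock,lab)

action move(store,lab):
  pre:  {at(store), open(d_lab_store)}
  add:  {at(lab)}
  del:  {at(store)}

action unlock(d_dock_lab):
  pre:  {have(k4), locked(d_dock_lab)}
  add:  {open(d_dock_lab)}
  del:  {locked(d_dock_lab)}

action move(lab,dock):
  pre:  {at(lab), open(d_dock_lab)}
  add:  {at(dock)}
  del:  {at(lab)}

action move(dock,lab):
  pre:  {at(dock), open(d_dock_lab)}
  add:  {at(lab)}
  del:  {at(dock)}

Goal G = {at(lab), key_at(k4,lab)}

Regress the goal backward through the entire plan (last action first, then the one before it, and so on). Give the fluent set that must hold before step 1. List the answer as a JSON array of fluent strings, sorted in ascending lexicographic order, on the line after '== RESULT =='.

Regress step by step:
  through step 4 (move(dock,lab)): drop {at(lab)}, keep {key_at(k4,lab)}, require {at(dock), open(d_dock_lab)}
    → {at(dock), key_at(k4,lab), open(d_dock_lab)}
  through step 3 (move(lab,dock)): drop {at(dock)}, keep {key_at(k4,lab), open(d_dock_lab)}, require {at(lab), open(d_dock_lab)}
    → {at(lab), key_at(k4,lab), open(d_dock_lab)}
  through step 2 (unlock(d_dock_lab)): drop {open(d_dock_lab)}, keep {at(lab), key_at(k4,lab)}, require {have(k4), locked(d_dock_lab)}
    → {at(lab), have(k4), key_at(k4,lab), locked(d_dock_lab)}
  through step 1 (move(store,lab)): drop {at(lab)}, keep {have(k4), key_at(k4,lab), locked(d_dock_lab)}, require {at(store), open(d_lab_store)}
    → {at(store), have(k4), key_at(k4,lab), locked(d_dock_lab), open(d_lab_store)}

== RESULT ==
["at(store)", "have(k4)", "key_at(k4,lab)", "locked(d_dock_lab)", "open(d_lab_store)"]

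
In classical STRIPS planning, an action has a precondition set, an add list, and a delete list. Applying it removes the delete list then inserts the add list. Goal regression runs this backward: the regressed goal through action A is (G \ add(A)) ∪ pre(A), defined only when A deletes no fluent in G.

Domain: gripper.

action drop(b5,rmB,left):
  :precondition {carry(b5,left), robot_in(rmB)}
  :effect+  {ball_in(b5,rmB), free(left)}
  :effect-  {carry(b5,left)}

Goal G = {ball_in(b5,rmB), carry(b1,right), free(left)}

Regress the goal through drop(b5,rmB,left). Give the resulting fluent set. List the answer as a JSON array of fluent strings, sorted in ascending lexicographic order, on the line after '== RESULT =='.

Regress:
  G ∩ del = {}  (empty — regression defined)
  G \ add = {ball_in(b5,rmB), carry(b1,right), free(left)} \ {ball_in(b5,rmB), free(left)} = {carry(b1,right)}
  ∪ pre   = {carry(b1,right)} ∪ {carry(b5,left), robot_in(rmB)}
          = {carry(b1,right), carry(b5,left), robot_in(rmB)}

== RESULT ==
["carry(b1,right)", "carry(b5,left)", "robot_in(rmB)"]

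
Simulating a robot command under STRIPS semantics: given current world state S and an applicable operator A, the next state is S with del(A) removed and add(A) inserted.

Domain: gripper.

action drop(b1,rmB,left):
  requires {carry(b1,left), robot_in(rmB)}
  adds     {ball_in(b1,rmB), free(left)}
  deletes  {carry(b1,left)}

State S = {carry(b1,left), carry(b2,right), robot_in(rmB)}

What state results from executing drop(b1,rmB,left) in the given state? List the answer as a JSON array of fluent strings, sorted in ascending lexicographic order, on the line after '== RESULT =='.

Compute (S \ del) ∪ add:
  pre ⊆ S: {carry(b1,left), robot_in(rmB)} ⊆ S  — applicable
  S \ del = {carry(b2,right), robot_in(rmB)}
  ∪ add   = {ball_in(b1,rmB), carry(b2,right), free(left), robot_in(rmB)}

== RESULT ==
["ball_in(b1,rmB)", "carry(b2,right)", "free(left)", "robot_in(rmB)"]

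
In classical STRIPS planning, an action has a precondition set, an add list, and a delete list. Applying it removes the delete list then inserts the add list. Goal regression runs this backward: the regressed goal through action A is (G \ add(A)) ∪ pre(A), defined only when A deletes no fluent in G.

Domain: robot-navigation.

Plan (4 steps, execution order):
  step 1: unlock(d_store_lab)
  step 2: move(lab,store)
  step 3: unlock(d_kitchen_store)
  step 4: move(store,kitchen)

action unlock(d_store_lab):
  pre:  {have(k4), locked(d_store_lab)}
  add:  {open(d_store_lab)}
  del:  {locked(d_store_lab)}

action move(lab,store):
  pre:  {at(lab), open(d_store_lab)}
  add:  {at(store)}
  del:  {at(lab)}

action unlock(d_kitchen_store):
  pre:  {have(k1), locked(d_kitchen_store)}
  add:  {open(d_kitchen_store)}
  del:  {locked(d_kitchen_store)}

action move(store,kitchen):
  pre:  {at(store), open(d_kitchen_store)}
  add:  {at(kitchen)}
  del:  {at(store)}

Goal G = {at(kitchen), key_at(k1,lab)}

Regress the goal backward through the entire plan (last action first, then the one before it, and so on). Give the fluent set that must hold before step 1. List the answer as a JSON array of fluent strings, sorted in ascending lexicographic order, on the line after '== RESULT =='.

Regress step by step:
  through step 4 (move(store,kitchen)): drop {at(kitchen)}, keep {key_at(k1,lab)}, require {at(store), open(d_kitchen_store)}
    → {at(store), key_at(k1,lab), open(d_kitchen_store)}
  through step 3 (unlock(d_kitchen_store)): drop {open(d_kitchen_store)}, keep {at(store), key_at(k1,lab)}, require {have(k1), locked(d_kitchen_store)}
    → {at(store), have(k1), key_at(k1,lab), locked(d_kitchen_store)}
  through step 2 (move(lab,store)): drop {at(store)}, keep {have(k1), key_at(k1,lab), locked(d_kitchen_store)}, require {at(lab), open(d_store_lab)}
    → {at(lab), have(k1), key_at(k1,lab), locked(d_kitchen_store), open(d_store_lab)}
  through step 1 (unlock(d_store_lab)): drop {open(d_store_lab)}, keep {at(lab), have(k1), key_at(k1,lab), locked(d_kitchen_store)}, require {have(k4), locked(d_store_lab)}
    → {at(lab), have(k1), have(k4), key_at(k1,lab), locked(d_kitchen_store), locked(d_store_lab)}

== RESULT ==
["at(lab)", "have(k1)", "have(k4)", "key_at(k1,lab)", "locked(d_kitchen_store)", "locked(d_store_lab)"]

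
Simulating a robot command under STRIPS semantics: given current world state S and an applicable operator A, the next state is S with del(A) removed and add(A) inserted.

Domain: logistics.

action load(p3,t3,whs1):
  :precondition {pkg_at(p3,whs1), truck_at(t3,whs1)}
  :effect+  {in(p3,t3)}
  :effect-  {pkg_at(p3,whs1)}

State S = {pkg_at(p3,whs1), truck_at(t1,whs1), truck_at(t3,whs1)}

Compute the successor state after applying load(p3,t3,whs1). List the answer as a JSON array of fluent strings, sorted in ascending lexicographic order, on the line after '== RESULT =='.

Progress:
  pre ⊆ S: {pkg_at(p3,whs1), truck_at(t3,whs1)} ⊆ S  — applicable
  S \ del = {truck_at(t1,whs1), truck_at(t3,whs1)}
  ∪ add   = {in(p3,t3), truck_at(t1,whs1), truck_at(t3,whs1)}

== RESULT ==
["in(p3,t3)", "truck_at(t1,whs1)", "truck_at(t3,whs1)"]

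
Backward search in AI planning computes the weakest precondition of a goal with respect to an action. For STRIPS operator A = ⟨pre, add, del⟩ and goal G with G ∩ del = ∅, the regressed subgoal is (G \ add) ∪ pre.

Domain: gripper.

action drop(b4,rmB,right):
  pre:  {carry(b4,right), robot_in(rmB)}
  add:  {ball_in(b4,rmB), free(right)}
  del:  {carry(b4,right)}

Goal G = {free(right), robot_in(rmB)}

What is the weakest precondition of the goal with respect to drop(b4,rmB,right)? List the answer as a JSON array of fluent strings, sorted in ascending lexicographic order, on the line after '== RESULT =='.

Regress:
  G ∩ del = {}  (empty — regression defined)
  G \ add = {free(right), robot_in(rmB)} \ {ball_in(b4,rmB), free(right)} = {robot_in(rmB)}
  ∪ pre   = {robot_in(rmB)} ∪ {carry(b4,right), robot_in(rmB)}
          = {carry(b4,right), robot_in(rmB)}

== RESULT ==
["carry(b4,right)", "robot_in(rmB)"]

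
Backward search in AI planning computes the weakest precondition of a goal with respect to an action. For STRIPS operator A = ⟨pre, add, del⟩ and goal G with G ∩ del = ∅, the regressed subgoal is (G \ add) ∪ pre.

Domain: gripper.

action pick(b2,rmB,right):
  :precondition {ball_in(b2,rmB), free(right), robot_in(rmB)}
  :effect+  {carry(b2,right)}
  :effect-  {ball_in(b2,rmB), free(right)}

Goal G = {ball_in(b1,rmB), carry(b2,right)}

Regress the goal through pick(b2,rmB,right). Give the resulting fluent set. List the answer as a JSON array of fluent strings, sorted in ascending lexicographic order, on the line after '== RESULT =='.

Compute (G \ add) ∪ pre:
  G ∩ del = {}  (empty — regression defined)
  G \ add = {ball_in(b1,rmB), carry(b2,right)} \ {carry(b2,right)} = {ball_in(b1,rmB)}
  ∪ pre   = {ball_in(b1,rmB)} ∪ {ball_in(b2,rmB), free(right), robot_in(rmB)}
          = {ball_in(b1,rmB), ball_in(b2,rmB), free(right), robot_in(rmB)}

== RESULT ==
["ball_in(b1,rmB)", "ball_in(b2,rmB)", "free(right)", "robot_in(rmB)"]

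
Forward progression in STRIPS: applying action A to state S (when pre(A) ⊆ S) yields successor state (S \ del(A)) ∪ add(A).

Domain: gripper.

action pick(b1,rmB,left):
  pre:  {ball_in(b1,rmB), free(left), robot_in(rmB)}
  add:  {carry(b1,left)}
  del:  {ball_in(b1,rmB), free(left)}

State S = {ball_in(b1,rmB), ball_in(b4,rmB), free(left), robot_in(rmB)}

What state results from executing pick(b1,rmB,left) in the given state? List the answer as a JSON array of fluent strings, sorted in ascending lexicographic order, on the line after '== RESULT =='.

Progress:
  pre ⊆ S: {ball_in(b1,rmB), free(left), robot_in(rmB)} ⊆ S  — applicable
  S \ del = {ball_in(b4,rmB), robot_in(rmB)}
  ∪ add   = {ball_in(b4,rmB), carry(b1,left), robot_in(rmB)}

== RESULT ==
["ball_in(b4,rmB)", "carry(b1,left)", "robot_in(rmB)"]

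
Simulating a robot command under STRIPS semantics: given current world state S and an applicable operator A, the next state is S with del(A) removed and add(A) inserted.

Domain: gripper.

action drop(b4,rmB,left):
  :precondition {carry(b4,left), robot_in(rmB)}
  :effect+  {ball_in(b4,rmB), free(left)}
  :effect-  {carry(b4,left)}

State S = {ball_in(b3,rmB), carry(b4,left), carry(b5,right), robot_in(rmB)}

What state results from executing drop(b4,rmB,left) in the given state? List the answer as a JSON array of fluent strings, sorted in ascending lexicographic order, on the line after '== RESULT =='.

Progress:
  pre ⊆ S: {carry(b4,left), robot_in(rmB)} ⊆ S  — applicable
  S \ del = {ball_in(b3,rmB), carry(b5,right), robot_in(rmB)}
  ∪ add   = {ball_in(b3,rmB), ball_in(b4,rmB), carry(b5,right), free(left), robot_in(rmB)}

== RESULT ==
["ball_in(b3,rmB)", "ball_in(b4,rmB)", "carry(b5,right)", "free(left)", "robot_in(rmB)"]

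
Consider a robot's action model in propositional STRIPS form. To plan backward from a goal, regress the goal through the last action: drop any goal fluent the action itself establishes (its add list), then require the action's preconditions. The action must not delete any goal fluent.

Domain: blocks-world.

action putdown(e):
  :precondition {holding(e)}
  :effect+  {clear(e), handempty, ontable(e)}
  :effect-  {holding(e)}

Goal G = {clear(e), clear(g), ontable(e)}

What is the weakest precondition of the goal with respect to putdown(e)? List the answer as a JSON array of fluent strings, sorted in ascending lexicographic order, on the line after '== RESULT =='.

Compute (G \ add) ∪ pre:
  G ∩ del = {}  (empty — regression defined)
  G \ add = {clear(e), clear(g), ontable(e)} \ {clear(e), handempty, ontable(e)} = {clear(g)}
  ∪ pre   = {clear(g)} ∪ {holding(e)}
          = {clear(g), holding(e)}

== RESULT ==
["clear(g)", "holding(e)"]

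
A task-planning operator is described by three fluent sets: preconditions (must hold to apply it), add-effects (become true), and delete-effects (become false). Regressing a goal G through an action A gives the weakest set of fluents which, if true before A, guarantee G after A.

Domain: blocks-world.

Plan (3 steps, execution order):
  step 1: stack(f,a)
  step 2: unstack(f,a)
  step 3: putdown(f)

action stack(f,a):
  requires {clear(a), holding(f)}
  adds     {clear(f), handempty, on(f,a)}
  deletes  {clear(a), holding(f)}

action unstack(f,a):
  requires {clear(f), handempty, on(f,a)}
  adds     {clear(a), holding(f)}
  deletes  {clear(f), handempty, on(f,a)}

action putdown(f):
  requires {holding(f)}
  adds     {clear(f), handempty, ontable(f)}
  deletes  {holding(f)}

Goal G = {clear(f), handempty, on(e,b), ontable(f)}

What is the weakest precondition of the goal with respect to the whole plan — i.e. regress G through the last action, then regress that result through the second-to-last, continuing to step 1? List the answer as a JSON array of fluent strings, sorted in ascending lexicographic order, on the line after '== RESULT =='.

Regress step by step:
  through step 3 (putdown(f)): drop {clear(f), handempty, ontable(f)}, keep {on(e,b)}, require {holding(f)}
    → {holding(f), on(e,b)}
  through step 2 (unstack(f,a)): drop {holding(f)}, keep {on(e,b)}, require {clear(f), handempty, on(f,a)}
    → {clear(f), handempty, on(e,b), on(f,a)}
  through step 1 (stack(f,a)): drop {clear(f), handempty, on(f,a)}, keep {on(e,b)}, require {clear(a), holding(f)}
    → {clear(a), holding(f), on(e,b)}

== RESULT ==
["clear(a)", "holding(f)", "on(e,b)"]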